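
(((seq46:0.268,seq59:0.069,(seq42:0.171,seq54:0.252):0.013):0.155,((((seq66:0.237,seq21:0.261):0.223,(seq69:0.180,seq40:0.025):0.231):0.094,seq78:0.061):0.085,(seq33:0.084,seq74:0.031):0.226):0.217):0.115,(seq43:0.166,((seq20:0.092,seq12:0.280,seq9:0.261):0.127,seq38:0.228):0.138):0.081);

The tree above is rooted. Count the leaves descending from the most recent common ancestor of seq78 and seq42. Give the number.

The MRCA of seq78 and seq42 is the node subtending ((seq46,seq59,(seq42,seq54)),((((seq66,seq21),(seq69,seq40)),seq78),(seq33,seq74))).
That clade contains 11 terminal taxa: seq21, seq33, seq40, seq42, seq46, seq54, seq59, seq66, seq69, seq74, seq78.

11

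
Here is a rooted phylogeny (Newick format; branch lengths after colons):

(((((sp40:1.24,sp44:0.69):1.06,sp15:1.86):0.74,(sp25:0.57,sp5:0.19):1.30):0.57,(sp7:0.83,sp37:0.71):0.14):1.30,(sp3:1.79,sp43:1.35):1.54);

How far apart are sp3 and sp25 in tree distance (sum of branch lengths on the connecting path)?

The path runs sp3 → … → MRCA → … → sp25; the MRCA is the root of the tree.
Branch lengths along that path: 1.79 + 1.54 + 1.30 + 0.57 + 1.30 + 0.57 = 7.07.

7.07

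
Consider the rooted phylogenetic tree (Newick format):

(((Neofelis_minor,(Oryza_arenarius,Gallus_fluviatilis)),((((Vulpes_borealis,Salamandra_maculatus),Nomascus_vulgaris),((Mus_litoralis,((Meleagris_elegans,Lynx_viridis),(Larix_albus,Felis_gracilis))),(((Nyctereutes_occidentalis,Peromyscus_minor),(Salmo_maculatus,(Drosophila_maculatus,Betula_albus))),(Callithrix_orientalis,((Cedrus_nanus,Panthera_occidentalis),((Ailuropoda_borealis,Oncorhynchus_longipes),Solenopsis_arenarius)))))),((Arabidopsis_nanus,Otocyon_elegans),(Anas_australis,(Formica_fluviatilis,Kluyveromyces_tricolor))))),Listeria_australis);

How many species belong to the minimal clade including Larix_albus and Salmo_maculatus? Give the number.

16

The MRCA of Larix_albus and Salmo_maculatus is the node subtending ((Mus_litoralis,((Meleagris_elegans,Lynx_viridis),(Larix_albus,Felis_gracilis))),(((Nyctereutes_occidentalis,Peromyscus_minor),(Salmo_maculatus,(Drosophila_maculatus,Betula_albus))),(Callithrix_orientalis,((Cedrus_nanus,Panthera_occidentalis),((Ailuropoda_borealis,Oncorhynchus_longipes),Solenopsis_arenarius))))).
That clade contains 16 terminal taxa: Ailuropoda_borealis, Betula_albus, Callithrix_orientalis, Cedrus_nanus, Drosophila_maculatus, Felis_gracilis, Larix_albus, Lynx_viridis, Meleagris_elegans, Mus_litoralis, Nyctereutes_occidentalis, Oncorhynchus_longipes, Panthera_occidentalis, Peromyscus_minor, Salmo_maculatus, Solenopsis_arenarius.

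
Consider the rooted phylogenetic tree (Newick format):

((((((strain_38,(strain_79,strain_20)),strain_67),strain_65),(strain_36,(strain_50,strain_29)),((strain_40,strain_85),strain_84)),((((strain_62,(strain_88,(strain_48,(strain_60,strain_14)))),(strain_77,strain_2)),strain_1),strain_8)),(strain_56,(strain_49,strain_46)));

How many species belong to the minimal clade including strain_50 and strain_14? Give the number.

The MRCA of strain_50 and strain_14 is the node subtending (((((strain_38,(strain_79,strain_20)),strain_67),strain_65),(strain_36,(strain_50,strain_29)),((strain_40,strain_85),strain_84)),((((strain_62,(strain_88,(strain_48,(strain_60,strain_14)))),(strain_77,strain_2)),strain_1),strain_8)).
That clade contains 20 terminal taxa: strain_1, strain_14, strain_2, strain_20, strain_29, strain_36, strain_38, strain_40, strain_48, strain_50, strain_60, strain_62, strain_65, strain_67, strain_77, strain_79, strain_8, strain_84, strain_85, strain_88.

20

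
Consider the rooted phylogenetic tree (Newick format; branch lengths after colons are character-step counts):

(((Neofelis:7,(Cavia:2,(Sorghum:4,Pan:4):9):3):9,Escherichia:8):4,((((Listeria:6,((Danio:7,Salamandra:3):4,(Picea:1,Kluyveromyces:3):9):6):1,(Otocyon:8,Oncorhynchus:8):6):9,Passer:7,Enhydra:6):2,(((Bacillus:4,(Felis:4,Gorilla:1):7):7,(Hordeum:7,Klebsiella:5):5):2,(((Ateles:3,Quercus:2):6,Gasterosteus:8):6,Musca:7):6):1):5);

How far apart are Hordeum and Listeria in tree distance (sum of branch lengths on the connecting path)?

33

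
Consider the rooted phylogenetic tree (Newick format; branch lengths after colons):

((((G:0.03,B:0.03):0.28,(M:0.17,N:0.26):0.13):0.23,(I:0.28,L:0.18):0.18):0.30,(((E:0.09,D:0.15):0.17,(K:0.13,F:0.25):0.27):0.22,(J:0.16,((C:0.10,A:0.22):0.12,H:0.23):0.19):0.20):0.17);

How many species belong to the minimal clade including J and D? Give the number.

8

The MRCA of J and D is the node subtending (((E,D),(K,F)),(J,((C,A),H))).
That clade contains 8 terminal taxa: A, C, D, E, F, H, J, K.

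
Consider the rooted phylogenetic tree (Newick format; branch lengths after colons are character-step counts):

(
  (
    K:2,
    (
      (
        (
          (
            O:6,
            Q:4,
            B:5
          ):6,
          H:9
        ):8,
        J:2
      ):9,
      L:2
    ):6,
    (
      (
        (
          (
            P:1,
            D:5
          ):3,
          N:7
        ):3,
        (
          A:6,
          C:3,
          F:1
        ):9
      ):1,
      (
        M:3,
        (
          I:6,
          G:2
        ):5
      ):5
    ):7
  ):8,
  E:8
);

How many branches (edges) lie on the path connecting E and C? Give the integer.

6

The MRCA of E and C is the root of the tree.
From E up to that node: 1 branch. From C up to the same node: 5 branches. Total: 1 + 5 = 6.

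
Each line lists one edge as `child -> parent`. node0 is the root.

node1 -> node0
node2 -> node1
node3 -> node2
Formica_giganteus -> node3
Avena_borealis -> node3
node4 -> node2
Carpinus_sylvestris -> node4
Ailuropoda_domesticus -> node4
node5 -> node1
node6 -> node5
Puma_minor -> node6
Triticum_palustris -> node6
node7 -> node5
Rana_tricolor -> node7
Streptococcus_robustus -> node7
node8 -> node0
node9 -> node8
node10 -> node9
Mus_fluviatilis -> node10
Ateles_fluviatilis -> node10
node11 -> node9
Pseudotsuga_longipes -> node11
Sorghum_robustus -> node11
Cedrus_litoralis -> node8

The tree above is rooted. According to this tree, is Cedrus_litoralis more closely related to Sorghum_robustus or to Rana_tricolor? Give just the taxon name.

The MRCA of Cedrus_litoralis and Sorghum_robustus subtends (((Mus_fluviatilis,Ateles_fluviatilis),(Pseudotsuga_longipes,Sorghum_robustus)),Cedrus_litoralis) (5 taxa).
The MRCA of Cedrus_litoralis and Rana_tricolor is the root, subtending the entire tree (13 taxa).
The first is nested inside the second, so Cedrus_litoralis shares a more recent common ancestor with Sorghum_robustus.

Sorghum_robustus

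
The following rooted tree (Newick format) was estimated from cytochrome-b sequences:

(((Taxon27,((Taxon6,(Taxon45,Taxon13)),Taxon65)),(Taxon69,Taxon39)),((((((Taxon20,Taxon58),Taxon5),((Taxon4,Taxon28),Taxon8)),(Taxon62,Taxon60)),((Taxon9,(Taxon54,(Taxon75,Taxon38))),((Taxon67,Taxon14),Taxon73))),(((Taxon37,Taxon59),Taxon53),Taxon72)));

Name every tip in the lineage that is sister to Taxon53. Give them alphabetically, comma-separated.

Taxon37, Taxon59

Taxon53 attaches to the tree at the node subtending ((Taxon37,Taxon59),Taxon53).
The other lineage descending from that same node — the sister group — is (Taxon37,Taxon59); its 2 tips in alphabetical order are the answer.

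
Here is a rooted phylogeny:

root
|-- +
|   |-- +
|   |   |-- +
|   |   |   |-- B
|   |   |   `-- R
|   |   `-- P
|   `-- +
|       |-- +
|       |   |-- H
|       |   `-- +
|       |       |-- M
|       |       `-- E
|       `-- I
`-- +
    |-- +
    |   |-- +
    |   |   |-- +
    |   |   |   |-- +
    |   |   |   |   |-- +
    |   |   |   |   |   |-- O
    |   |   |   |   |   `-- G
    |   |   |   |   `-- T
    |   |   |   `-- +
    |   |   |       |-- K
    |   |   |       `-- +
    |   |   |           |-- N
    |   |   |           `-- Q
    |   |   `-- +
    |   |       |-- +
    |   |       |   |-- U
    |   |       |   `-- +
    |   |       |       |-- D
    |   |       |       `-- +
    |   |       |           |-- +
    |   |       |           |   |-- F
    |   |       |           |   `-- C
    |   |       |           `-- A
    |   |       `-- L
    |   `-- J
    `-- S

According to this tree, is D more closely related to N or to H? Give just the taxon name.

N

The MRCA of D and N subtends ((((O,G),T),(K,(N,Q))),((U,(D,((F,C),A))),L)) (12 taxa).
The MRCA of D and H is the root, subtending the entire tree (21 taxa).
The first is nested inside the second, so D shares a more recent common ancestor with N.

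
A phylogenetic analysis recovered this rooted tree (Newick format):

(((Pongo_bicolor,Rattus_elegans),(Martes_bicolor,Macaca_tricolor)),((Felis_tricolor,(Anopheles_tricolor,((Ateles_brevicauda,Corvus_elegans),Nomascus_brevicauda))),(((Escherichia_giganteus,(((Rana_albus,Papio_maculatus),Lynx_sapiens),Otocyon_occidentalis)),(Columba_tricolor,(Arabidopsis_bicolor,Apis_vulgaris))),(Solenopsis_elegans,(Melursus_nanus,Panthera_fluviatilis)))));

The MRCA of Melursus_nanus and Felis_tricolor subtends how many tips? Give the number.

16

The MRCA of Melursus_nanus and Felis_tricolor is the node subtending ((Felis_tricolor,(Anopheles_tricolor,((Ateles_brevicauda,Corvus_elegans),Nomascus_brevicauda))),(((Escherichia_giganteus,(((Rana_albus,Papio_maculatus),Lynx_sapiens),Otocyon_occidentalis)),(Columba_tricolor,(Arabidopsis_bicolor,Apis_vulgaris))),(Solenopsis_elegans,(Melursus_nanus,Panthera_fluviatilis)))).
That clade contains 16 terminal taxa: Anopheles_tricolor, Apis_vulgaris, Arabidopsis_bicolor, Ateles_brevicauda, Columba_tricolor, Corvus_elegans, Escherichia_giganteus, Felis_tricolor, Lynx_sapiens, Melursus_nanus, Nomascus_brevicauda, Otocyon_occidentalis, Panthera_fluviatilis, Papio_maculatus, Rana_albus, Solenopsis_elegans.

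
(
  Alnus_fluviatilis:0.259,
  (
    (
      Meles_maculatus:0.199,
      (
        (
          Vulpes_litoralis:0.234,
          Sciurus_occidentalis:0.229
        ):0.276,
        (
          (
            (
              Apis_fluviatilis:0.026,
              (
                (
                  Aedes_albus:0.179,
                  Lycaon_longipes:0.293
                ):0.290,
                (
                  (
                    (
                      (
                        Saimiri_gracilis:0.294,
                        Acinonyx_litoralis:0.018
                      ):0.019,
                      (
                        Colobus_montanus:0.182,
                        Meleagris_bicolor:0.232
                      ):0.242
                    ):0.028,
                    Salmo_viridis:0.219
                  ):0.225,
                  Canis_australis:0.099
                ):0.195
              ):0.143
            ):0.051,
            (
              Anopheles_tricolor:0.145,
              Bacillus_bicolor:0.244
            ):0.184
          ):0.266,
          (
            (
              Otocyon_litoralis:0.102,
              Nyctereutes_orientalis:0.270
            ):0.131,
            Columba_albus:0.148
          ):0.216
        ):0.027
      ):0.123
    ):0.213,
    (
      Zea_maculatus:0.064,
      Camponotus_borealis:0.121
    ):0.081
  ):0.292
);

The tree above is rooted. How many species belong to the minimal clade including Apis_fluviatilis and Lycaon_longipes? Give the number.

The MRCA of Apis_fluviatilis and Lycaon_longipes is the node subtending (Apis_fluviatilis,((Aedes_albus,Lycaon_longipes),((((Saimiri_gracilis,Acinonyx_litoralis),(Colobus_montanus,Meleagris_bicolor)),Salmo_viridis),Canis_australis))).
That clade contains 9 terminal taxa: Acinonyx_litoralis, Aedes_albus, Apis_fluviatilis, Canis_australis, Colobus_montanus, Lycaon_longipes, Meleagris_bicolor, Saimiri_gracilis, Salmo_viridis.

9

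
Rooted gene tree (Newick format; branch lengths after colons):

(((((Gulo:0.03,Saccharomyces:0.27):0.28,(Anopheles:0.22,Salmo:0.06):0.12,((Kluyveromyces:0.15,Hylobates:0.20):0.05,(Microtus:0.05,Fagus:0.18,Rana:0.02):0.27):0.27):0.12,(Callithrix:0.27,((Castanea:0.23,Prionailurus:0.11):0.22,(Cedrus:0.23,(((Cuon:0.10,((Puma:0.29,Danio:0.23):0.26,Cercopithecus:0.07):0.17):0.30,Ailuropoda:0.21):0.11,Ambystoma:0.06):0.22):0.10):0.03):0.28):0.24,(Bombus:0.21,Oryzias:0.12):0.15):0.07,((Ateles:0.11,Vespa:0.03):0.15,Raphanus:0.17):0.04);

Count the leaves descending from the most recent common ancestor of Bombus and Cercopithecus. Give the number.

The MRCA of Bombus and Cercopithecus is the node subtending ((((Gulo,Saccharomyces),(Anopheles,Salmo),((Kluyveromyces,Hylobates),(Microtus,Fagus,Rana))),(Callithrix,((Castanea,Prionailurus),(Cedrus,(((Cuon,((Puma,Danio),Cercopithecus)),Ailuropoda),Ambystoma))))),(Bombus,Oryzias)).
That clade contains 21 terminal taxa: Ailuropoda, Ambystoma, Anopheles, Bombus, Callithrix, Castanea, Cedrus, Cercopithecus, Cuon, Danio, Fagus, Gulo, Hylobates, Kluyveromyces, Microtus, Oryzias, Prionailurus, Puma, Rana, Saccharomyces, Salmo.

21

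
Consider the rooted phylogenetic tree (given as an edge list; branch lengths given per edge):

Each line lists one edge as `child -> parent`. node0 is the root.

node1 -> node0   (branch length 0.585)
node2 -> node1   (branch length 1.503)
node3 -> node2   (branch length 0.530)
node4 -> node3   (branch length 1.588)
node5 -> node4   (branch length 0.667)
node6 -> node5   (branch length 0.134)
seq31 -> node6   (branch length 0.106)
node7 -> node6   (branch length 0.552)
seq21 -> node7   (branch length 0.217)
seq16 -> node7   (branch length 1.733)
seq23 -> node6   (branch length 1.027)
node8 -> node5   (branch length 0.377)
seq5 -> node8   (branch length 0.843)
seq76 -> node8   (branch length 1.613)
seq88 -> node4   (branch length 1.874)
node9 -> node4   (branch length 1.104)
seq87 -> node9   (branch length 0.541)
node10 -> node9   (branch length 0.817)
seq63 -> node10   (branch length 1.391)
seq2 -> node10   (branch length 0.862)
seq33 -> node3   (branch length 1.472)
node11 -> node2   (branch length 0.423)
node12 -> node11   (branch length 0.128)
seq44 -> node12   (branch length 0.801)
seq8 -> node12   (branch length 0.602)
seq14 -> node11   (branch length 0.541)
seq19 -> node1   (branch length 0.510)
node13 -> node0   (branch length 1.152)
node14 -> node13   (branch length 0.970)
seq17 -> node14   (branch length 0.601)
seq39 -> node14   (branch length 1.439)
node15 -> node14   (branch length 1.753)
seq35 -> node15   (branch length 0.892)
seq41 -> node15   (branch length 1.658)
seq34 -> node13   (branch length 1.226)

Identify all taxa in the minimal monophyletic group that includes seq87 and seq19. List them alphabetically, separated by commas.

Tracing seq87: it sits inside (seq87,(seq63,seq2)).
Tracing seq19: it sits inside ((((((seq31,(seq21,seq16),seq23),(seq5,seq76)),seq88,(seq87,(seq63,seq2))),seq33),((seq44,seq8),seq14)),seq19).
The smallest clade enclosing both is ((((((seq31,(seq21,seq16),seq23),(seq5,seq76)),seq88,(seq87,(seq63,seq2))),seq33),((seq44,seq8),seq14)),seq19); the answer is its 15 terminal taxa in alphabetical order.

seq14, seq16, seq19, seq2, seq21, seq23, seq31, seq33, seq44, seq5, seq63, seq76, seq8, seq87, seq88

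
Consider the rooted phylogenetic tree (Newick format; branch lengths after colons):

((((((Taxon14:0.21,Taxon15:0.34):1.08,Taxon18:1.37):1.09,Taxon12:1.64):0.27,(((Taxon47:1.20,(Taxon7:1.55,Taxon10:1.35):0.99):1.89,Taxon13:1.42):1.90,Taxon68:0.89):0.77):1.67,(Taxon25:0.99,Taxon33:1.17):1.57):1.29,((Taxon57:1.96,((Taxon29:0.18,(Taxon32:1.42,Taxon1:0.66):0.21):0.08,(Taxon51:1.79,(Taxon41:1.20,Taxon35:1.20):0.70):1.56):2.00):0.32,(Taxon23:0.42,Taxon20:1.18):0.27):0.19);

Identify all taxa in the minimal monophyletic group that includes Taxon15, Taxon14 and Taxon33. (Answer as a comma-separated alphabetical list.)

Taxon10, Taxon12, Taxon13, Taxon14, Taxon15, Taxon18, Taxon25, Taxon33, Taxon47, Taxon68, Taxon7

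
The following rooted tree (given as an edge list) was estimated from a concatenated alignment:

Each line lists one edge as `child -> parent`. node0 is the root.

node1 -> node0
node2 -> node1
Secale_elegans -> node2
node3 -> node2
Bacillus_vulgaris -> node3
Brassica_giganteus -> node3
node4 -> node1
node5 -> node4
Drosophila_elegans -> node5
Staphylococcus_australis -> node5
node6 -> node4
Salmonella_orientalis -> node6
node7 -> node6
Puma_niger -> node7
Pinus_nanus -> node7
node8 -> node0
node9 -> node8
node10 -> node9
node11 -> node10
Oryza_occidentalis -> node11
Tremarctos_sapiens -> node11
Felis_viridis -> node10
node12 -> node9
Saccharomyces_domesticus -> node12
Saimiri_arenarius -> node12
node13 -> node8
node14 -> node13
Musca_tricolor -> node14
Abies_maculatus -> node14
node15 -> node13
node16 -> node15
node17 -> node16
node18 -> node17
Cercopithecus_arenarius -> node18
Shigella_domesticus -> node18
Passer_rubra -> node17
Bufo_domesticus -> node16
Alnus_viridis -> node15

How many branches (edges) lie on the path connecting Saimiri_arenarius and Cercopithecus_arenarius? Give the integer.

9

The MRCA of Saimiri_arenarius and Cercopithecus_arenarius is the node subtending ((((Oryza_occidentalis,Tremarctos_sapiens),Felis_viridis),(Saccharomyces_domesticus,Saimiri_arenarius)),((Musca_tricolor,Abies_maculatus),((((Cercopithecus_arenarius,Shigella_domesticus),Passer_rubra),Bufo_domesticus),Alnus_viridis))).
From Saimiri_arenarius up to that node: 3 branches. From Cercopithecus_arenarius up to the same node: 6 branches. Total: 3 + 6 = 9.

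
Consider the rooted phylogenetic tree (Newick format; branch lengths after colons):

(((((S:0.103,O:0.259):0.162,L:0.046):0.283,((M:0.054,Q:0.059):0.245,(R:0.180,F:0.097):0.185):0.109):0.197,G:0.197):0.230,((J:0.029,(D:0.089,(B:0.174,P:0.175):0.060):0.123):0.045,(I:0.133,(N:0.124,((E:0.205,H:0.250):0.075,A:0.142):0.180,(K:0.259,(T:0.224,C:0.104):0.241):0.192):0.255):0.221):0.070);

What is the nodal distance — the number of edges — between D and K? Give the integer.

7

The MRCA of D and K is the node subtending ((J,(D,(B,P))),(I,(N,((E,H),A),(K,(T,C))))).
From D up to that node: 3 branches. From K up to the same node: 4 branches. Total: 3 + 4 = 7.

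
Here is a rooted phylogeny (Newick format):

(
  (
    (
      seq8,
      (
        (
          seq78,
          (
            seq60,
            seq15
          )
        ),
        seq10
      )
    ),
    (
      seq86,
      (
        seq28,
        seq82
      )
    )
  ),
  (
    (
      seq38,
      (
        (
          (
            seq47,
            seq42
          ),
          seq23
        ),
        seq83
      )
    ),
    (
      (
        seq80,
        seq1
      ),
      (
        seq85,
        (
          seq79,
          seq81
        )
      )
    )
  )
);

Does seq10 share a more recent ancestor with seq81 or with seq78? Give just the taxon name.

seq78

The MRCA of seq10 and seq78 subtends ((seq78,(seq60,seq15)),seq10) (4 taxa).
The MRCA of seq10 and seq81 is the root, subtending the entire tree (18 taxa).
The first is nested inside the second, so seq10 shares a more recent common ancestor with seq78.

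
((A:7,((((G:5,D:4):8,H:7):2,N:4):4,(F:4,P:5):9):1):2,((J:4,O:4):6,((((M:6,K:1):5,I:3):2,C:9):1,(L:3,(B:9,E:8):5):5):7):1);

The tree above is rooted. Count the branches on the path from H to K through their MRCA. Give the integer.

The MRCA of H and K is the root of the tree.
From H up to that node: 5 branches. From K up to the same node: 6 branches. Total: 5 + 6 = 11.

11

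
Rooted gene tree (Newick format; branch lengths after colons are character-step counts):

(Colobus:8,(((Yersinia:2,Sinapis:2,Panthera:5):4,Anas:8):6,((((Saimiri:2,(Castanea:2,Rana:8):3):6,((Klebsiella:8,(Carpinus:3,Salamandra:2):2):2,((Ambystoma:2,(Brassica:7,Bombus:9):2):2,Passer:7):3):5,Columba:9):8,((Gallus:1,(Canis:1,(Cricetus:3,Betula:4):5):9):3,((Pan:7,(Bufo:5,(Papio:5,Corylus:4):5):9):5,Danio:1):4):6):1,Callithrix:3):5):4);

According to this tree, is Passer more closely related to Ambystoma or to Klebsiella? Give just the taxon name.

Ambystoma

The MRCA of Passer and Ambystoma subtends ((Ambystoma,(Brassica,Bombus)),Passer) (4 taxa).
The MRCA of Passer and Klebsiella subtends ((Klebsiella,(Carpinus,Salamandra)),((Ambystoma,(Brassica,Bombus)),Passer)) (7 taxa).
The first is nested inside the second, so Passer shares a more recent common ancestor with Ambystoma.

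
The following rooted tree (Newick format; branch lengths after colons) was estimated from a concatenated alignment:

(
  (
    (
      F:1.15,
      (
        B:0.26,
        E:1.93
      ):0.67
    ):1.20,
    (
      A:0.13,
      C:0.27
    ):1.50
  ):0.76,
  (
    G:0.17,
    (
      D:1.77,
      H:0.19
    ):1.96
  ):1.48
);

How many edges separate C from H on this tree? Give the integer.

The MRCA of C and H is the root of the tree.
From C up to that node: 3 branches. From H up to the same node: 3 branches. Total: 3 + 3 = 6.

6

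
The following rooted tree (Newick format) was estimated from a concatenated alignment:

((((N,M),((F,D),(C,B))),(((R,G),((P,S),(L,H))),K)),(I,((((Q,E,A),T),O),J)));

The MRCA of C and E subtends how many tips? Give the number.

The MRCA of C and E is the root, so the clade is the entire tree.
That clade contains 20 terminal taxa: A, B, C, D, E, F, G, H, I, J, K, L, M, N, O, P, Q, R, S, T.

20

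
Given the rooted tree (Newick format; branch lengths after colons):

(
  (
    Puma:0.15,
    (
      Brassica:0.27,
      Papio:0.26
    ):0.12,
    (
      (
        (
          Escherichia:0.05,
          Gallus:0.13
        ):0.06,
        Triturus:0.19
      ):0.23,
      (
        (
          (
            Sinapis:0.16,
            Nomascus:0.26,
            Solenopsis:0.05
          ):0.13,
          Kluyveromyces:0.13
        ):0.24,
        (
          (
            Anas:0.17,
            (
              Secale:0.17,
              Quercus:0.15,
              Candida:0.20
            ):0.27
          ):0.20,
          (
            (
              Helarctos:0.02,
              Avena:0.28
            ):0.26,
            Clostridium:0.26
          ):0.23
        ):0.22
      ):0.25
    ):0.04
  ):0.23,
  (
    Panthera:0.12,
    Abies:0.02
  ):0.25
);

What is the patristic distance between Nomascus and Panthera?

1.52

The path runs Nomascus → … → MRCA → … → Panthera; the MRCA is the root of the tree.
Branch lengths along that path: 0.26 + 0.13 + 0.24 + 0.25 + 0.04 + 0.23 + 0.25 + 0.12 = 1.52.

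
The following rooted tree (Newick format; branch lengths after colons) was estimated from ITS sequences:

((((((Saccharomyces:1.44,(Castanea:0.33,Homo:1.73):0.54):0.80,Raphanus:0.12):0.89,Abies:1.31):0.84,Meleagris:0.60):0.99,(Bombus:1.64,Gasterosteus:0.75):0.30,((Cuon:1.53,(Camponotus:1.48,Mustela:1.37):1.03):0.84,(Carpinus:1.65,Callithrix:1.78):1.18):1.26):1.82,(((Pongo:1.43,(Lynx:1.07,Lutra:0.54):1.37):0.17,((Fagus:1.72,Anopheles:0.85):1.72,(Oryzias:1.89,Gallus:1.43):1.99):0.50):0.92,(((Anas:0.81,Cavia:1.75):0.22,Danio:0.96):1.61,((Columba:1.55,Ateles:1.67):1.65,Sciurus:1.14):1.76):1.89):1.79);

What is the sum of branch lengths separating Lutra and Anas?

7.53

The path runs Lutra → … → MRCA → … → Anas; the MRCA is the node subtending (((Pongo,(Lynx,Lutra)),((Fagus,Anopheles),(Oryzias,Gallus))),(((Anas,Cavia),Danio),((Columba,Ateles),Sciurus))).
Branch lengths along that path: 0.54 + 1.37 + 0.17 + 0.92 + 1.89 + 1.61 + 0.22 + 0.81 = 7.53.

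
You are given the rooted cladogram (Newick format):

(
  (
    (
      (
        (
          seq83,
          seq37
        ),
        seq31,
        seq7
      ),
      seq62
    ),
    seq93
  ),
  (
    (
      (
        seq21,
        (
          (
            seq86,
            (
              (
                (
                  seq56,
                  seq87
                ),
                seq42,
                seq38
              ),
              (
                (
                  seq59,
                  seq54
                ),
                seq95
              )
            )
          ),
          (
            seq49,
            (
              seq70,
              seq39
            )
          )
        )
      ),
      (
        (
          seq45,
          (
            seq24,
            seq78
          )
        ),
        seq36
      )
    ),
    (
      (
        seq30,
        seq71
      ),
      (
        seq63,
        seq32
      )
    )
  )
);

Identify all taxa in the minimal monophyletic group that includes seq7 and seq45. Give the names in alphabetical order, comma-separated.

Tracing seq7: it sits inside ((seq83,seq37),seq31,seq7).
Tracing seq45: it sits inside (seq45,(seq24,seq78)).
The smallest clade enclosing both is the whole tree (their MRCA is the root), so the answer is all 26 tips in alphabetical order.

seq21, seq24, seq30, seq31, seq32, seq36, seq37, seq38, seq39, seq42, seq45, seq49, seq54, seq56, seq59, seq62, seq63, seq7, seq70, seq71, seq78, seq83, seq86, seq87, seq93, seq95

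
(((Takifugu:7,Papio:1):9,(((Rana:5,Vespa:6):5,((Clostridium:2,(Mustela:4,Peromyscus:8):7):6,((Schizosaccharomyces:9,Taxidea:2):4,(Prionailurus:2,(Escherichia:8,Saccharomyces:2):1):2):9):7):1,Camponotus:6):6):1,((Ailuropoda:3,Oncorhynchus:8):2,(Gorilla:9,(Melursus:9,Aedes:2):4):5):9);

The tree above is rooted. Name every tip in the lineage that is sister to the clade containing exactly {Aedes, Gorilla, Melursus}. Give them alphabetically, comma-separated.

Ailuropoda, Oncorhynchus

The clade containing exactly {Aedes, Gorilla, Melursus} attaches to the tree at the node subtending ((Ailuropoda,Oncorhynchus),(Gorilla,(Melursus,Aedes))).
The other lineage descending from that same node — the sister group — is (Ailuropoda,Oncorhynchus); its 2 tips in alphabetical order are the answer.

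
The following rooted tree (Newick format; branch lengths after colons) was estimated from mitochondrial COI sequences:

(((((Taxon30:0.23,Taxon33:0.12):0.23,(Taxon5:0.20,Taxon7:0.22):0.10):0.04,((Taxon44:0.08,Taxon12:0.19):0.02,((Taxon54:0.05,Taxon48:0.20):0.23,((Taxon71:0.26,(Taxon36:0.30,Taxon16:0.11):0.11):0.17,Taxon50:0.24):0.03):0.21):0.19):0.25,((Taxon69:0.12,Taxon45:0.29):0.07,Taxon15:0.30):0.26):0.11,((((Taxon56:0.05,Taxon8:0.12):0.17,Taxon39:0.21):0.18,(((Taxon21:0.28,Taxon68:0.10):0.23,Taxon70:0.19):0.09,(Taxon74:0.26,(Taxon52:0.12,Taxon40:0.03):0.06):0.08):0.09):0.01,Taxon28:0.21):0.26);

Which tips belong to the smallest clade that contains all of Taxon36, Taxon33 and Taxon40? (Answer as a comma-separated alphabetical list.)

Taxon12, Taxon15, Taxon16, Taxon21, Taxon28, Taxon30, Taxon33, Taxon36, Taxon39, Taxon40, Taxon44, Taxon45, Taxon48, Taxon5, Taxon50, Taxon52, Taxon54, Taxon56, Taxon68, Taxon69, Taxon7, Taxon70, Taxon71, Taxon74, Taxon8

Tracing Taxon36: it sits inside (Taxon36,Taxon16).
Tracing Taxon33: it sits inside (Taxon30,Taxon33).
Tracing Taxon40: it sits inside (Taxon52,Taxon40).
The smallest clade enclosing all 3 is the whole tree (their MRCA is the root), so the answer is all 25 tips in alphabetical order.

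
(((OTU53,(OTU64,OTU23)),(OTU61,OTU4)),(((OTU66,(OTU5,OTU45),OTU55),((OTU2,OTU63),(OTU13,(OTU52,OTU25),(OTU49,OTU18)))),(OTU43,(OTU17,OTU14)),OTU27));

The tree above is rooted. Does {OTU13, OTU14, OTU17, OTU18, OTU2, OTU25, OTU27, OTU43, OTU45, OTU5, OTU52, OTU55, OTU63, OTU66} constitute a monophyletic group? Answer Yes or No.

The MRCA of the listed taxa subtends (((OTU66,(OTU5,OTU45),OTU55),((OTU2,OTU63),(OTU13,(OTU52,OTU25),(OTU49,OTU18)))),(OTU43,(OTU17,OTU14)),OTU27).
That clade also contains OTU49, which is not in the proposed group, so the group is not monophyletic.

No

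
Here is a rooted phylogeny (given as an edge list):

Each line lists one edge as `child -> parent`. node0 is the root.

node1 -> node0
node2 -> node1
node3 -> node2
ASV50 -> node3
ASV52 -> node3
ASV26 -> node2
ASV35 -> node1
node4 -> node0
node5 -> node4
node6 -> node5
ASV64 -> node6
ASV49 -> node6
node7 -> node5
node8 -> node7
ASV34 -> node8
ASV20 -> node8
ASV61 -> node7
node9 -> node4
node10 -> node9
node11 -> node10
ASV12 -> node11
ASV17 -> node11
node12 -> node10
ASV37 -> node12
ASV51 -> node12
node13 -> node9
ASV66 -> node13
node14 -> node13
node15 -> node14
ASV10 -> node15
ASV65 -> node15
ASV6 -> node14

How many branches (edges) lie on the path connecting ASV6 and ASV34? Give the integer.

The MRCA of ASV6 and ASV34 is the node subtending (((ASV64,ASV49),((ASV34,ASV20),ASV61)),(((ASV12,ASV17),(ASV37,ASV51)),(ASV66,((ASV10,ASV65),ASV6)))).
From ASV6 up to that node: 4 branches. From ASV34 up to the same node: 4 branches. Total: 4 + 4 = 8.

8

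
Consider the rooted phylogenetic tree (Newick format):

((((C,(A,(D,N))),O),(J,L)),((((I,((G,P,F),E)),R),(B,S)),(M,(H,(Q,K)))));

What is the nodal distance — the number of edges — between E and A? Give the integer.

11

The MRCA of E and A is the root of the tree.
From E up to that node: 6 branches. From A up to the same node: 5 branches. Total: 6 + 5 = 11.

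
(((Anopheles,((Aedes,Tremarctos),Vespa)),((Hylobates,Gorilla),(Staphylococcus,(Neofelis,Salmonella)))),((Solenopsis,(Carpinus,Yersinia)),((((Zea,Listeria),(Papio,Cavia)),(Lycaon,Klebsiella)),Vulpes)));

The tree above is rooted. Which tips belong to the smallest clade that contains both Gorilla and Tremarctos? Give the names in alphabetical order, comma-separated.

Aedes, Anopheles, Gorilla, Hylobates, Neofelis, Salmonella, Staphylococcus, Tremarctos, Vespa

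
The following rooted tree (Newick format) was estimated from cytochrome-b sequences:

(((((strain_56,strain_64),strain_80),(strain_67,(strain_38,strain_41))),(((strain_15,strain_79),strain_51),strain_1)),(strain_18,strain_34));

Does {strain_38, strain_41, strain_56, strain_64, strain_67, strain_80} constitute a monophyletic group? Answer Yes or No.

The most recent common ancestor of these taxa subtends (((strain_56,strain_64),strain_80),(strain_67,(strain_38,strain_41))).
That clade has exactly 6 tips — every listed taxon and nothing else — so the group is monophyletic.

Yes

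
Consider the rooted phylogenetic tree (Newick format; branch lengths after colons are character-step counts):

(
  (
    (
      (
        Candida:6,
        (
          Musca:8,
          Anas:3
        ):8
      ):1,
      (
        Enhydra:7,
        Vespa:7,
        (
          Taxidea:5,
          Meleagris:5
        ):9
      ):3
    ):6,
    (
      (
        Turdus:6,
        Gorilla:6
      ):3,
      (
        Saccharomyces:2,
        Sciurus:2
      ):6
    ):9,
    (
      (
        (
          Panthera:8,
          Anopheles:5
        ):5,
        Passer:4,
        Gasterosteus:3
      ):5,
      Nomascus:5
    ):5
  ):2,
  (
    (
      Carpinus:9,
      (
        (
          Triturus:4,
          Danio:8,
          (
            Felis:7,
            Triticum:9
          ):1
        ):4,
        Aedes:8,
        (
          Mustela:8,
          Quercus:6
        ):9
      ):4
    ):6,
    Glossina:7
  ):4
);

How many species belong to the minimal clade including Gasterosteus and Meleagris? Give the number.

16

The MRCA of Gasterosteus and Meleagris is the node subtending (((Candida,(Musca,Anas)),(Enhydra,Vespa,(Taxidea,Meleagris))),((Turdus,Gorilla),(Saccharomyces,Sciurus)),(((Panthera,Anopheles),Passer,Gasterosteus),Nomascus)).
That clade contains 16 terminal taxa: Anas, Anopheles, Candida, Enhydra, Gasterosteus, Gorilla, Meleagris, Musca, Nomascus, Panthera, Passer, Saccharomyces, Sciurus, Taxidea, Turdus, Vespa.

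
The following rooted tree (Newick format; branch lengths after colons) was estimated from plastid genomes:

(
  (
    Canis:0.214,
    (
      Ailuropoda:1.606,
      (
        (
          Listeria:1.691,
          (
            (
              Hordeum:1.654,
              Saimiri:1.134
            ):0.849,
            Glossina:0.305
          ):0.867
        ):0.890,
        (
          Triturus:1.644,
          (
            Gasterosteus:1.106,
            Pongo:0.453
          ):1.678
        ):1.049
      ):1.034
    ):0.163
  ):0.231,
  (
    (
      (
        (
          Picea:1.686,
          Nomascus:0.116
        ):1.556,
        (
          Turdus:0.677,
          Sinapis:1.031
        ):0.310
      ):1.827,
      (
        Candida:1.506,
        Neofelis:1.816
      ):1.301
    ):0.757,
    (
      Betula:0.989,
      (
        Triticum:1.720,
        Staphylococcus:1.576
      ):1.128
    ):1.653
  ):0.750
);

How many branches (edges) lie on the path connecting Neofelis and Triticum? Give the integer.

The MRCA of Neofelis and Triticum is the node subtending ((((Picea,Nomascus),(Turdus,Sinapis)),(Candida,Neofelis)),(Betula,(Triticum,Staphylococcus))).
From Neofelis up to that node: 3 branches. From Triticum up to the same node: 3 branches. Total: 3 + 3 = 6.

6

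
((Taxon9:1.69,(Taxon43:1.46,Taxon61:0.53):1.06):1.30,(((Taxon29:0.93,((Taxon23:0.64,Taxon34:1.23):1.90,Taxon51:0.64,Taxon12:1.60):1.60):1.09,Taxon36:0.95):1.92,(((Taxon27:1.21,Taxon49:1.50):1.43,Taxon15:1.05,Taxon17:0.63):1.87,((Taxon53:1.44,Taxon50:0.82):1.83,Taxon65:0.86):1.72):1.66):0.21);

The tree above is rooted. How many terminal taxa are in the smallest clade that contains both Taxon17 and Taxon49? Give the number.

4

The MRCA of Taxon17 and Taxon49 is the node subtending ((Taxon27,Taxon49),Taxon15,Taxon17).
That clade contains 4 terminal taxa: Taxon15, Taxon17, Taxon27, Taxon49.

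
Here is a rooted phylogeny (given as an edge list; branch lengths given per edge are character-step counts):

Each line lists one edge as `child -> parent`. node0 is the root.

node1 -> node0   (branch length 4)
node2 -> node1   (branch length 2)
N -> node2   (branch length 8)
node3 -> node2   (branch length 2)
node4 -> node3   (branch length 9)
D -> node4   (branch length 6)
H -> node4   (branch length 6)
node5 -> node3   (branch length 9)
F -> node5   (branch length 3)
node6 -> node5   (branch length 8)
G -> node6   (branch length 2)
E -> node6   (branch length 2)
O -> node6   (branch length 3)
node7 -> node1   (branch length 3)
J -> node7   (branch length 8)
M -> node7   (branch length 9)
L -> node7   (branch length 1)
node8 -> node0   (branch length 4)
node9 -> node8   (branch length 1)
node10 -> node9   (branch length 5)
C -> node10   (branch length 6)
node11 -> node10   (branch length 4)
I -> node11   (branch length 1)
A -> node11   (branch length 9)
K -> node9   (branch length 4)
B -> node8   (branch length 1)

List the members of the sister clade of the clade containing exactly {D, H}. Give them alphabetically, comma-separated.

The clade containing exactly {D, H} attaches to the tree at the node subtending ((D,H),(F,(G,E,O))).
The other lineage descending from that same node — the sister group — is (F,(G,E,O)); its 4 tips in alphabetical order are the answer.

E, F, G, O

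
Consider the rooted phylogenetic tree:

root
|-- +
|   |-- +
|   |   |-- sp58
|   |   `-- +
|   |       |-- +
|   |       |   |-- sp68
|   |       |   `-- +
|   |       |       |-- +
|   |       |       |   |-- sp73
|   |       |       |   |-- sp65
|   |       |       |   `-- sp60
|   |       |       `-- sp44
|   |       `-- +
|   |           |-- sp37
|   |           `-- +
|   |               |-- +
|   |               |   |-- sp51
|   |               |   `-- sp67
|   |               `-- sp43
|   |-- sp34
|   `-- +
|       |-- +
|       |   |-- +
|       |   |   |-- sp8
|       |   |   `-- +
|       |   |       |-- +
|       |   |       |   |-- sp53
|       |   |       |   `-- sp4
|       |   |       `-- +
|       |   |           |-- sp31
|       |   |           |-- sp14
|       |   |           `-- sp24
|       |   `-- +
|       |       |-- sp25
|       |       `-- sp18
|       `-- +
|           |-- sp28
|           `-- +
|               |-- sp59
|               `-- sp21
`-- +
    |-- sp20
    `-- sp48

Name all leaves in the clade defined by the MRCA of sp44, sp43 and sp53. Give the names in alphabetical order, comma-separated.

Tracing sp44: it sits inside ((sp73,sp65,sp60),sp44).
Tracing sp43: it sits inside ((sp51,sp67),sp43).
Tracing sp53: it sits inside (sp53,sp4).
The smallest clade enclosing all 3 is ((sp58,((sp68,((sp73,sp65,sp60),sp44)),(sp37,((sp51,sp67),sp43)))),sp34,(((sp8,((sp53,sp4),(sp31,sp14,sp24))),(sp25,sp18)),(sp28,(sp59,sp21)))); the answer is its 22 terminal taxa in alphabetical order.

sp14, sp18, sp21, sp24, sp25, sp28, sp31, sp34, sp37, sp4, sp43, sp44, sp51, sp53, sp58, sp59, sp60, sp65, sp67, sp68, sp73, sp8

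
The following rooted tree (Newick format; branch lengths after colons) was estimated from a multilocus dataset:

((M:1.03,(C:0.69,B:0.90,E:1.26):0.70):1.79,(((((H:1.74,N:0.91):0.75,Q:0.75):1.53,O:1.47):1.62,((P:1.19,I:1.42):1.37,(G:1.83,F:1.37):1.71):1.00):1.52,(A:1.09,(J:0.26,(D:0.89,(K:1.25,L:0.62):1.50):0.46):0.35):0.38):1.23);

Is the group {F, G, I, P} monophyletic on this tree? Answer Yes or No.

The most recent common ancestor of these taxa subtends ((P,I),(G,F)).
That clade has exactly 4 tips — every listed taxon and nothing else — so the group is monophyletic.

Yes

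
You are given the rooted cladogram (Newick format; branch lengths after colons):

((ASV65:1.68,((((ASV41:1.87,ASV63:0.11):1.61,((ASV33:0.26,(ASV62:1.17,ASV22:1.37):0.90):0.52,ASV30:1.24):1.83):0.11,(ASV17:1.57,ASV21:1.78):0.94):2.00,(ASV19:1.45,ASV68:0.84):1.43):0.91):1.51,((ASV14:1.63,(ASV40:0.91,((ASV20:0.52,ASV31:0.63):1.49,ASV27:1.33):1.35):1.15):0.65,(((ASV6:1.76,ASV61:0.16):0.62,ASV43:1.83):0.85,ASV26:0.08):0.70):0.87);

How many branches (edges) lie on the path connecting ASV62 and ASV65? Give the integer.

The MRCA of ASV62 and ASV65 is the node subtending (ASV65,((((ASV41,ASV63),((ASV33,(ASV62,ASV22)),ASV30)),(ASV17,ASV21)),(ASV19,ASV68))).
From ASV62 up to that node: 7 branches. From ASV65 up to the same node: 1 branch. Total: 7 + 1 = 8.

8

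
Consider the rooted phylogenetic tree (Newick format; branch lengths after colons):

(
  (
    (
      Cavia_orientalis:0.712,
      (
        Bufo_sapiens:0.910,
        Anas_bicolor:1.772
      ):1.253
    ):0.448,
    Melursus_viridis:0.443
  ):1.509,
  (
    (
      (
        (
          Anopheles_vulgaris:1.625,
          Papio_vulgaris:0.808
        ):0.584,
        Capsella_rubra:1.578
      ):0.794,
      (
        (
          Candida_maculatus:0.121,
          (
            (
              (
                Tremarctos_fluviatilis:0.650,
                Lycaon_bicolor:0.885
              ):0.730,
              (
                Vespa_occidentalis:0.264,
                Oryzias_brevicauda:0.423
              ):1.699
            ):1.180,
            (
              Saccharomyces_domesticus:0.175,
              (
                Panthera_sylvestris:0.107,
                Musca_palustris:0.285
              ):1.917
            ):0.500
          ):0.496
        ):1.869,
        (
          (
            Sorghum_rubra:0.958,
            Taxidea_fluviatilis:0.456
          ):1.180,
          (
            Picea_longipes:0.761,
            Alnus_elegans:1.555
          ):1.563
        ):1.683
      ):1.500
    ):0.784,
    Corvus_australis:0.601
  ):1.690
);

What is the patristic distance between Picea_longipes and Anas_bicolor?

12.963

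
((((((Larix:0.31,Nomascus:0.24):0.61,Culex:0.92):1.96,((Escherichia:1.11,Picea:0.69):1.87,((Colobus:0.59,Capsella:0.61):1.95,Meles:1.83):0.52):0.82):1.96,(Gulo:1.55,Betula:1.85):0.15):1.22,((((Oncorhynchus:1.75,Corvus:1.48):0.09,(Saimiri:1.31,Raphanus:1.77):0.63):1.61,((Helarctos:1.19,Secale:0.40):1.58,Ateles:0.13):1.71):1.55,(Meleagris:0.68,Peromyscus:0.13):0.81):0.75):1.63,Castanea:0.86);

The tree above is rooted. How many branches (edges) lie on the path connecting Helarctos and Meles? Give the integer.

The MRCA of Helarctos and Meles is the node subtending (((((Larix,Nomascus),Culex),((Escherichia,Picea),((Colobus,Capsella),Meles))),(Gulo,Betula)),((((Oncorhynchus,Corvus),(Saimiri,Raphanus)),((Helarctos,Secale),Ateles)),(Meleagris,Peromyscus))).
From Helarctos up to that node: 5 branches. From Meles up to the same node: 5 branches. Total: 5 + 5 = 10.

10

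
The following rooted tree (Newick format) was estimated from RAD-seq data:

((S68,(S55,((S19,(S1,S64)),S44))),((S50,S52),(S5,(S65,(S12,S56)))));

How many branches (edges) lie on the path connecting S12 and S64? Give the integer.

11

The MRCA of S12 and S64 is the root of the tree.
From S12 up to that node: 5 branches. From S64 up to the same node: 6 branches. Total: 5 + 6 = 11.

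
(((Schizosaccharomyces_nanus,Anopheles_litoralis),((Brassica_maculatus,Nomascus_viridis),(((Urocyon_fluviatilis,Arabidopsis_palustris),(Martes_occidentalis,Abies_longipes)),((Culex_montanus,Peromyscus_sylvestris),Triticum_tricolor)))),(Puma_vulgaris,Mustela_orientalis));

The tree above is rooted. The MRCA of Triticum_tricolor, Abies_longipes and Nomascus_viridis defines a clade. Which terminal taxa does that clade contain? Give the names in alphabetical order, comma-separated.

Tracing Triticum_tricolor: it sits inside ((Culex_montanus,Peromyscus_sylvestris),Triticum_tricolor).
Tracing Abies_longipes: it sits inside (Martes_occidentalis,Abies_longipes).
Tracing Nomascus_viridis: it sits inside (Brassica_maculatus,Nomascus_viridis).
The smallest clade enclosing all 3 is ((Brassica_maculatus,Nomascus_viridis),(((Urocyon_fluviatilis,Arabidopsis_palustris),(Martes_occidentalis,Abies_longipes)),((Culex_montanus,Peromyscus_sylvestris),Triticum_tricolor))); the answer is its 9 terminal taxa in alphabetical order.

Abies_longipes, Arabidopsis_palustris, Brassica_maculatus, Culex_montanus, Martes_occidentalis, Nomascus_viridis, Peromyscus_sylvestris, Triticum_tricolor, Urocyon_fluviatilis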